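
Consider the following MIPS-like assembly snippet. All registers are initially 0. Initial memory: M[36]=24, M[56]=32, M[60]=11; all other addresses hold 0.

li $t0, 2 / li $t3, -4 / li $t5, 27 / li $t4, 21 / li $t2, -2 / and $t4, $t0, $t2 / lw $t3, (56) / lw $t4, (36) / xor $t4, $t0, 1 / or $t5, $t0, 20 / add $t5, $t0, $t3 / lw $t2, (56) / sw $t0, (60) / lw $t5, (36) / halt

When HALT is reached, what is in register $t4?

after li $t0, 2: $t0=2
after li $t3, -4: $t3=-4
after li $t5, 27: $t5=27
after li $t4, 21: $t4=21
after li $t2, -2: $t2=-2
after and $t4, $t0, $t2: $t4=2&(-2)=2
after lw $t3, (56): $t3=M[56]=32
after lw $t4, (36): $t4=M[36]=24
after xor $t4, $t0, 1: $t4=2^1=3
after or $t5, $t0, 20: $t5=2|20=22
after add $t5, $t0, $t3: $t5=2+32=34
after lw $t2, (56): $t2=M[56]=32
sw $t0, (60) → M[60]=2
after lw $t5, (36): $t5=M[36]=24
halt.

3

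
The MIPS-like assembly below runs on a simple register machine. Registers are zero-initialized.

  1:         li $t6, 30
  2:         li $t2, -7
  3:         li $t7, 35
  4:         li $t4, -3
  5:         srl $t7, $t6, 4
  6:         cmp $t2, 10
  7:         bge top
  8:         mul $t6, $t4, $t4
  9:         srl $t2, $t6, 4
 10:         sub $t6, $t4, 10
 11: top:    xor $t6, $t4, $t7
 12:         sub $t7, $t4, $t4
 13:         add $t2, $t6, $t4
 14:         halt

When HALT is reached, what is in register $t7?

li $t6, 30 → $t6=30
li $t2, -7 → $t2=-7
li $t7, 35 → $t7=35
li $t4, -3 → $t4=-3
srl $t7, $t6, 4 → $t7=30>>4=1
cmp $t2, 10  (cmp -7,10)
bge top: not taken
mul $t6, $t4, $t4 → $t6=(-3)*(-3)=9
srl $t2, $t6, 4 → $t2=9>>4=0
sub $t6, $t4, 10 → $t6=(-3)-10=-13
xor $t6, $t4, $t7 → $t6=(-3)^1=-4
sub $t7, $t4, $t4 → $t7=(-3)-(-3)=0
add $t2, $t6, $t4 → $t2=(-4)+(-3)=-7
halt.

0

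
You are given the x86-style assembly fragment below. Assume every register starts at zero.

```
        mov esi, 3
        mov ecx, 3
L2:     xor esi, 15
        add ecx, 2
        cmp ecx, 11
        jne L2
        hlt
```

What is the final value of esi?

esi=3
ecx=3
esi=3^15=12
ecx=3+2=5
cmp ecx, 11  (cmp 5,11)
jne L2: taken
esi=12^15=3
ecx=5+2=7
cmp ecx, 11  (cmp 7,11)
jne L2: taken
esi=3^15=12
ecx=7+2=9
cmp ecx, 11  (cmp 9,11)
jne L2: taken
esi=12^15=3
ecx=9+2=11
cmp ecx, 11  (cmp 11,11)
jne L2: not taken
halt.

3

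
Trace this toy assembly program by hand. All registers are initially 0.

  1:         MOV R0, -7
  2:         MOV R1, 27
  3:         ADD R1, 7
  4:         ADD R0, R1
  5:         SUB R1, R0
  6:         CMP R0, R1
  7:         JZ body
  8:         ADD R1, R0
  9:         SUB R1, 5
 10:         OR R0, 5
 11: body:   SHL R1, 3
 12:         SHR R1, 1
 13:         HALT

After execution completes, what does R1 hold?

R0=-7
R1=27
R1=27+7=34
R0=(-7)+34=27
R1=34-27=7
CMP R0, R1  (cmp 27,7)
JZ body: not taken
R1=7+27=34
R1=34-5=29
R0=27|5=31
R1=29<<3=232
R1=232>>1=116
halt.

116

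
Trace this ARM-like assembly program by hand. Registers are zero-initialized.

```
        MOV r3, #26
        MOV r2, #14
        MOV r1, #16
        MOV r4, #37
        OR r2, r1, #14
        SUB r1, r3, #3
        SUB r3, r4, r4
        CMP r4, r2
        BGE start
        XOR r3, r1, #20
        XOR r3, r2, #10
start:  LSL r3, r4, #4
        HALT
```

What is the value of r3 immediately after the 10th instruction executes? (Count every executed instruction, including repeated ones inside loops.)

MOV r3, #26 → r3=26
MOV r2, #14 → r2=14
MOV r1, #16 → r1=16
MOV r4, #37 → r4=37
OR r2, r1, #14 → r2=16|14=30
SUB r1, r3, #3 → r1=26-3=23
SUB r3, r4, r4 → r3=37-37=0
CMP r4, r2  (cmp 37,30)
BGE start: taken
LSL r3, r4, #4 → r3=37<<4=592
After step 10: r3 = 592.

592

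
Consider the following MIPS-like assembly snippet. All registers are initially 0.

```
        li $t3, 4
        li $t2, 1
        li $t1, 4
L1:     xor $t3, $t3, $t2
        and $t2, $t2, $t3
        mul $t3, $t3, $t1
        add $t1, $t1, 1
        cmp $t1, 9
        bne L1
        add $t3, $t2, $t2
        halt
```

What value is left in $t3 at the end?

li $t3, 4 → $t3=4
li $t2, 1 → $t2=1
li $t1, 4 → $t1=4
xor $t3, $t3, $t2 → $t3=4^1=5
and $t2, $t2, $t3 → $t2=1&5=1
mul $t3, $t3, $t1 → $t3=5*4=20
add $t1, $t1, 1 → $t1=4+1=5
cmp $t1, 9  (cmp 5,9)
bne L1: taken
xor $t3, $t3, $t2 → $t3=20^1=21
and $t2, $t2, $t3 → $t2=1&21=1
mul $t3, $t3, $t1 → $t3=21*5=105
add $t1, $t1, 1 → $t1=5+1=6
cmp $t1, 9  (cmp 6,9)
bne L1: taken
xor $t3, $t3, $t2 → $t3=105^1=104
and $t2, $t2, $t3 → $t2=1&104=0
mul $t3, $t3, $t1 → $t3=104*6=624
add $t1, $t1, 1 → $t1=6+1=7
cmp $t1, 9  (cmp 7,9)
bne L1: taken
xor $t3, $t3, $t2 → $t3=624^0=624
and $t2, $t2, $t3 → $t2=0&624=0
mul $t3, $t3, $t1 → $t3=624*7=4368
add $t1, $t1, 1 → $t1=7+1=8
cmp $t1, 9  (cmp 8,9)
bne L1: taken
xor $t3, $t3, $t2 → $t3=4368^0=4368
and $t2, $t2, $t3 → $t2=0&4368=0
mul $t3, $t3, $t1 → $t3=4368*8=34944
add $t1, $t1, 1 → $t1=8+1=9
cmp $t1, 9  (cmp 9,9)
bne L1: not taken
add $t3, $t2, $t2 → $t3=0+0=0
halt.

0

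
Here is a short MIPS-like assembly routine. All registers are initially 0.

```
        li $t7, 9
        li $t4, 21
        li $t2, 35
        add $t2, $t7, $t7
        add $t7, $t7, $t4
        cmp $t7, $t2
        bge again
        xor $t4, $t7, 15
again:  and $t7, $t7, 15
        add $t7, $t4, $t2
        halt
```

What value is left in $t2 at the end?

18

$t7=9
$t4=21
$t2=35
$t2=9+9=18
$t7=9+21=30
cmp $t7, $t2  (cmp 30,18)
bge again: taken
$t7=30&15=14
$t7=21+18=39
halt.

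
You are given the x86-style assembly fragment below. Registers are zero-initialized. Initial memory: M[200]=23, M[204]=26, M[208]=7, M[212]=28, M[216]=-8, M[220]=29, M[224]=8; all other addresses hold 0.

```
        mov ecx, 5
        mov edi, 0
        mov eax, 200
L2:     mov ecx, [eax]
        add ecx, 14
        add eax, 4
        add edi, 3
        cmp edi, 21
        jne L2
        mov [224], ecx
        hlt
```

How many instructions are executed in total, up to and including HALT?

47

mov ecx, 5 → ecx=5
mov edi, 0 → edi=0
mov eax, 200 → eax=200
mov ecx, [eax] → ecx=M[200]=23
add ecx, 14 → ecx=23+14=37
add eax, 4 → eax=200+4=204
add edi, 3 → edi=0+3=3
cmp edi, 21  (cmp 3,21)
jne L2: taken
mov ecx, [eax] → ecx=M[204]=26
add ecx, 14 → ecx=26+14=40
add eax, 4 → eax=204+4=208
add edi, 3 → edi=3+3=6
cmp edi, 21  (cmp 6,21)
jne L2: taken
mov ecx, [eax] → ecx=M[208]=7
add ecx, 14 → ecx=7+14=21
add eax, 4 → eax=208+4=212
add edi, 3 → edi=6+3=9
cmp edi, 21  (cmp 9,21)
jne L2: taken
mov ecx, [eax] → ecx=M[212]=28
add ecx, 14 → ecx=28+14=42
add eax, 4 → eax=212+4=216
add edi, 3 → edi=9+3=12
cmp edi, 21  (cmp 12,21)
jne L2: taken
mov ecx, [eax] → ecx=M[216]=-8
add ecx, 14 → ecx=(-8)+14=6
add eax, 4 → eax=216+4=220
add edi, 3 → edi=12+3=15
cmp edi, 21  (cmp 15,21)
jne L2: taken
mov ecx, [eax] → ecx=M[220]=29
add ecx, 14 → ecx=29+14=43
add eax, 4 → eax=220+4=224
add edi, 3 → edi=15+3=18
cmp edi, 21  (cmp 18,21)
jne L2: taken
mov ecx, [eax] → ecx=M[224]=8
add ecx, 14 → ecx=8+14=22
add eax, 4 → eax=224+4=228
add edi, 3 → edi=18+3=21
cmp edi, 21  (cmp 21,21)
jne L2: not taken
mov [224], ecx → M[224]=22
halt.
Total executed instructions: 47.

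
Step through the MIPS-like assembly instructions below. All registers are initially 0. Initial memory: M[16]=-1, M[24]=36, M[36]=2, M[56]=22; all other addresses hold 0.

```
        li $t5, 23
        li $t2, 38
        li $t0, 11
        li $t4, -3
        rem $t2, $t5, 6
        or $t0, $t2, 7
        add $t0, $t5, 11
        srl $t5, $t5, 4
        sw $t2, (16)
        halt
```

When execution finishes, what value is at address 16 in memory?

5

li $t5, 23 → $t5=23
li $t2, 38 → $t2=38
li $t0, 11 → $t0=11
li $t4, -3 → $t4=-3
rem $t2, $t5, 6 → $t2=23%6=5
or $t0, $t2, 7 → $t0=5|7=7
add $t0, $t5, 11 → $t0=23+11=34
srl $t5, $t5, 4 → $t5=23>>4=1
sw $t2, (16) → M[16]=5
halt.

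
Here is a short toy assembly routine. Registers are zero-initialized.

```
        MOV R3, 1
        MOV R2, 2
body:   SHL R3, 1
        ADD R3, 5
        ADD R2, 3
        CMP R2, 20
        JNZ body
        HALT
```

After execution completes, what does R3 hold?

379

R3=1
R2=2
R3=1<<1=2
R3=2+5=7
R2=2+3=5
CMP R2, 20  (cmp 5,20)
JNZ body: taken
R3=7<<1=14
R3=14+5=19
R2=5+3=8
CMP R2, 20  (cmp 8,20)
JNZ body: taken
R3=19<<1=38
R3=38+5=43
R2=8+3=11
CMP R2, 20  (cmp 11,20)
JNZ body: taken
R3=43<<1=86
R3=86+5=91
R2=11+3=14
CMP R2, 20  (cmp 14,20)
JNZ body: taken
R3=91<<1=182
R3=182+5=187
R2=14+3=17
CMP R2, 20  (cmp 17,20)
JNZ body: taken
R3=187<<1=374
R3=374+5=379
R2=17+3=20
CMP R2, 20  (cmp 20,20)
JNZ body: not taken
halt.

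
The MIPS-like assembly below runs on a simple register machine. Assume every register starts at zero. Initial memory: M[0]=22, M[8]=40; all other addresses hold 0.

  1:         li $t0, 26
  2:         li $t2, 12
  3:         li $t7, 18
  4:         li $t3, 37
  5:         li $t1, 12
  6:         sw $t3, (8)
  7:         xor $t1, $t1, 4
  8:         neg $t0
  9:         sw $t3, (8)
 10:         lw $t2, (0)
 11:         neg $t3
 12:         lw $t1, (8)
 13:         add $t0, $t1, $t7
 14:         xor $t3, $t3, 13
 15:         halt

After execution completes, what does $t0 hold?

li $t0, 26 → $t0=26
li $t2, 12 → $t2=12
li $t7, 18 → $t7=18
li $t3, 37 → $t3=37
li $t1, 12 → $t1=12
sw $t3, (8) → M[8]=37
xor $t1, $t1, 4 → $t1=12^4=8
neg $t0 → $t0=-(26)=-26
sw $t3, (8) → M[8]=37
lw $t2, (0) → $t2=M[0]=22
neg $t3 → $t3=-(37)=-37
lw $t1, (8) → $t1=M[8]=37
add $t0, $t1, $t7 → $t0=37+18=55
xor $t3, $t3, 13 → $t3=(-37)^13=-42
halt.

55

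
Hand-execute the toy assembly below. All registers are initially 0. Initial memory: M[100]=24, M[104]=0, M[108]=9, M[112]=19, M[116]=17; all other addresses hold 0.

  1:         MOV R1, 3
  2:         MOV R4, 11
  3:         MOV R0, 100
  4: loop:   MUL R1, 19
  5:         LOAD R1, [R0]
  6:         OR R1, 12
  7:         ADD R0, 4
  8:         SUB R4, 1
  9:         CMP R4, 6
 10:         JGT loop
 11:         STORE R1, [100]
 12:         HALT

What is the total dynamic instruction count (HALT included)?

MOV R1, 3 → R1=3
MOV R4, 11 → R4=11
MOV R0, 100 → R0=100
MUL R1, 19 → R1=3*19=57
LOAD R1, [R0] → R1=M[100]=24
OR R1, 12 → R1=24|12=28
ADD R0, 4 → R0=100+4=104
SUB R4, 1 → R4=11-1=10
CMP R4, 6  (cmp 10,6)
JGT loop: taken
MUL R1, 19 → R1=28*19=532
LOAD R1, [R0] → R1=M[104]=0
OR R1, 12 → R1=0|12=12
ADD R0, 4 → R0=104+4=108
SUB R4, 1 → R4=10-1=9
CMP R4, 6  (cmp 9,6)
JGT loop: taken
MUL R1, 19 → R1=12*19=228
LOAD R1, [R0] → R1=M[108]=9
OR R1, 12 → R1=9|12=13
ADD R0, 4 → R0=108+4=112
SUB R4, 1 → R4=9-1=8
CMP R4, 6  (cmp 8,6)
JGT loop: taken
MUL R1, 19 → R1=13*19=247
LOAD R1, [R0] → R1=M[112]=19
OR R1, 12 → R1=19|12=31
ADD R0, 4 → R0=112+4=116
SUB R4, 1 → R4=8-1=7
CMP R4, 6  (cmp 7,6)
JGT loop: taken
MUL R1, 19 → R1=31*19=589
LOAD R1, [R0] → R1=M[116]=17
OR R1, 12 → R1=17|12=29
ADD R0, 4 → R0=116+4=120
SUB R4, 1 → R4=7-1=6
CMP R4, 6  (cmp 6,6)
JGT loop: not taken
STORE R1, [100] → M[100]=29
halt.
Total executed instructions: 40.

40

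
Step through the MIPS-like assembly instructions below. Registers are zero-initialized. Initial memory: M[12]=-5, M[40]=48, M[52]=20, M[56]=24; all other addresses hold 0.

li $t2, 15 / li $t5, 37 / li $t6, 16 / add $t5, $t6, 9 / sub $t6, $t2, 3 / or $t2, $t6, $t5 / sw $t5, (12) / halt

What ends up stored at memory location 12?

25

$t2=15
$t5=37
$t6=16
$t5=16+9=25
$t6=15-3=12
$t2=12|25=29
sw $t5, (12) → M[12]=25
halt.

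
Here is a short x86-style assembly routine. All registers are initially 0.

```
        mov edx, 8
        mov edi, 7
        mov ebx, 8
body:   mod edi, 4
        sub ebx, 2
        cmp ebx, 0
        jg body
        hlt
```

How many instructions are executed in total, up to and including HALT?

edx=8
edi=7
ebx=8
edi=7%4=3
ebx=8-2=6
cmp ebx, 0  (cmp 6,0)
jg body: taken
edi=3%4=3
ebx=6-2=4
cmp ebx, 0  (cmp 4,0)
jg body: taken
edi=3%4=3
ebx=4-2=2
cmp ebx, 0  (cmp 2,0)
jg body: taken
edi=3%4=3
ebx=2-2=0
cmp ebx, 0  (cmp 0,0)
jg body: not taken
halt.
Total executed instructions: 20.

20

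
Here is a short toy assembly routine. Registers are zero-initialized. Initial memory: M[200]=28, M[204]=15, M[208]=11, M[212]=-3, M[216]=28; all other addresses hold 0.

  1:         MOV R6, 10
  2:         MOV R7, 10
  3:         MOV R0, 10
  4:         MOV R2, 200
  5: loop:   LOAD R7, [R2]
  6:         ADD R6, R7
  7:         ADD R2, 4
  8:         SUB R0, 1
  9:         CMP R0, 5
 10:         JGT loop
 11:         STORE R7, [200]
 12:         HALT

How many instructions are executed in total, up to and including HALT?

36

after MOV R6, 10: R6=10
after MOV R7, 10: R7=10
after MOV R0, 10: R0=10
after MOV R2, 200: R2=200
after LOAD R7, [R2]: R7=M[200]=28
after ADD R6, R7: R6=10+28=38
after ADD R2, 4: R2=200+4=204
after SUB R0, 1: R0=10-1=9
CMP R0, 5  (cmp 9,5)
JGT loop: taken
after LOAD R7, [R2]: R7=M[204]=15
after ADD R6, R7: R6=38+15=53
after ADD R2, 4: R2=204+4=208
after SUB R0, 1: R0=9-1=8
CMP R0, 5  (cmp 8,5)
JGT loop: taken
after LOAD R7, [R2]: R7=M[208]=11
after ADD R6, R7: R6=53+11=64
after ADD R2, 4: R2=208+4=212
after SUB R0, 1: R0=8-1=7
CMP R0, 5  (cmp 7,5)
JGT loop: taken
after LOAD R7, [R2]: R7=M[212]=-3
after ADD R6, R7: R6=64+(-3)=61
after ADD R2, 4: R2=212+4=216
after SUB R0, 1: R0=7-1=6
CMP R0, 5  (cmp 6,5)
JGT loop: taken
after LOAD R7, [R2]: R7=M[216]=28
after ADD R6, R7: R6=61+28=89
after ADD R2, 4: R2=216+4=220
after SUB R0, 1: R0=6-1=5
CMP R0, 5  (cmp 5,5)
JGT loop: not taken
STORE R7, [200] → M[200]=28
halt.
Total executed instructions: 36.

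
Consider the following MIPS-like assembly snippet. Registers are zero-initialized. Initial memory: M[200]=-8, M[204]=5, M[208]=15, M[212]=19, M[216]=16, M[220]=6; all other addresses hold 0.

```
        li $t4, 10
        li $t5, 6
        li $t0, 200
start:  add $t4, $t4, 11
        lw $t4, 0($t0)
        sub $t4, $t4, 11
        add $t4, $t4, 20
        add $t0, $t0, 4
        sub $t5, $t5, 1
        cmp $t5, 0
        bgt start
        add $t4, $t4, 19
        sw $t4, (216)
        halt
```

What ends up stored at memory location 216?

after li $t4, 10: $t4=10
after li $t5, 6: $t5=6
after li $t0, 200: $t0=200
after add $t4, $t4, 11: $t4=10+11=21
after lw $t4, 0($t0): $t4=M[200]=-8
after sub $t4, $t4, 11: $t4=(-8)-11=-19
after add $t4, $t4, 20: $t4=(-19)+20=1
after add $t0, $t0, 4: $t0=200+4=204
after sub $t5, $t5, 1: $t5=6-1=5
cmp $t5, 0  (cmp 5,0)
bgt start: taken
after add $t4, $t4, 11: $t4=1+11=12
after lw $t4, 0($t0): $t4=M[204]=5
after sub $t4, $t4, 11: $t4=5-11=-6
after add $t4, $t4, 20: $t4=(-6)+20=14
after add $t0, $t0, 4: $t0=204+4=208
after sub $t5, $t5, 1: $t5=5-1=4
cmp $t5, 0  (cmp 4,0)
bgt start: taken
after add $t4, $t4, 11: $t4=14+11=25
after lw $t4, 0($t0): $t4=M[208]=15
after sub $t4, $t4, 11: $t4=15-11=4
after add $t4, $t4, 20: $t4=4+20=24
after add $t0, $t0, 4: $t0=208+4=212
after sub $t5, $t5, 1: $t5=4-1=3
cmp $t5, 0  (cmp 3,0)
bgt start: taken
after add $t4, $t4, 11: $t4=24+11=35
after lw $t4, 0($t0): $t4=M[212]=19
after sub $t4, $t4, 11: $t4=19-11=8
after add $t4, $t4, 20: $t4=8+20=28
after add $t0, $t0, 4: $t0=212+4=216
after sub $t5, $t5, 1: $t5=3-1=2
cmp $t5, 0  (cmp 2,0)
bgt start: taken
after add $t4, $t4, 11: $t4=28+11=39
after lw $t4, 0($t0): $t4=M[216]=16
after sub $t4, $t4, 11: $t4=16-11=5
after add $t4, $t4, 20: $t4=5+20=25
after add $t0, $t0, 4: $t0=216+4=220
after sub $t5, $t5, 1: $t5=2-1=1
cmp $t5, 0  (cmp 1,0)
bgt start: taken
after add $t4, $t4, 11: $t4=25+11=36
after lw $t4, 0($t0): $t4=M[220]=6
after sub $t4, $t4, 11: $t4=6-11=-5
after add $t4, $t4, 20: $t4=(-5)+20=15
after add $t0, $t0, 4: $t0=220+4=224
after sub $t5, $t5, 1: $t5=1-1=0
cmp $t5, 0  (cmp 0,0)
bgt start: not taken
after add $t4, $t4, 19: $t4=15+19=34
sw $t4, (216) → M[216]=34
halt.

34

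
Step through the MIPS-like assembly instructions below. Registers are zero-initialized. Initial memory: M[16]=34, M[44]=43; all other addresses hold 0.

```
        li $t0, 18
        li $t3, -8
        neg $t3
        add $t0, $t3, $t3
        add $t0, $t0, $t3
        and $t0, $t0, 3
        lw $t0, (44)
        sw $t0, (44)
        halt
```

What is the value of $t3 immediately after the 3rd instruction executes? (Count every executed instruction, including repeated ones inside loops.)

$t0=18
$t3=-8
$t3=-(-8)=8
After step 3: $t3 = 8.

8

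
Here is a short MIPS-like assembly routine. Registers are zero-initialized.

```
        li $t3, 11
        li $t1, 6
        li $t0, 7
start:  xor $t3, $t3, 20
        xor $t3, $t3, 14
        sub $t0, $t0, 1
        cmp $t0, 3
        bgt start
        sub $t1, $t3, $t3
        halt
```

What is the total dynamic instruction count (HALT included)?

after li $t3, 11: $t3=11
after li $t1, 6: $t1=6
after li $t0, 7: $t0=7
after xor $t3, $t3, 20: $t3=11^20=31
after xor $t3, $t3, 14: $t3=31^14=17
after sub $t0, $t0, 1: $t0=7-1=6
cmp $t0, 3  (cmp 6,3)
bgt start: taken
after xor $t3, $t3, 20: $t3=17^20=5
after xor $t3, $t3, 14: $t3=5^14=11
after sub $t0, $t0, 1: $t0=6-1=5
cmp $t0, 3  (cmp 5,3)
bgt start: taken
after xor $t3, $t3, 20: $t3=11^20=31
after xor $t3, $t3, 14: $t3=31^14=17
after sub $t0, $t0, 1: $t0=5-1=4
cmp $t0, 3  (cmp 4,3)
bgt start: taken
after xor $t3, $t3, 20: $t3=17^20=5
after xor $t3, $t3, 14: $t3=5^14=11
after sub $t0, $t0, 1: $t0=4-1=3
cmp $t0, 3  (cmp 3,3)
bgt start: not taken
after sub $t1, $t3, $t3: $t1=11-11=0
halt.
Total executed instructions: 25.

25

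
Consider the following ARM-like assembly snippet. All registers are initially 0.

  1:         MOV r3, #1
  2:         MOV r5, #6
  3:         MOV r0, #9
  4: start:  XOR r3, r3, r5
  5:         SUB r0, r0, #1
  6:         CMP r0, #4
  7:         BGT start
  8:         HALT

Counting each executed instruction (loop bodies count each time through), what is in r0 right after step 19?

after MOV r3, #1: r3=1
after MOV r5, #6: r5=6
after MOV r0, #9: r0=9
after XOR r3, r3, r5: r3=1^6=7
after SUB r0, r0, #1: r0=9-1=8
CMP r0, #4  (cmp 8,4)
BGT start: taken
after XOR r3, r3, r5: r3=7^6=1
after SUB r0, r0, #1: r0=8-1=7
CMP r0, #4  (cmp 7,4)
BGT start: taken
after XOR r3, r3, r5: r3=1^6=7
after SUB r0, r0, #1: r0=7-1=6
CMP r0, #4  (cmp 6,4)
BGT start: taken
after XOR r3, r3, r5: r3=7^6=1
after SUB r0, r0, #1: r0=6-1=5
CMP r0, #4  (cmp 5,4)
BGT start: taken
After step 19: r0 = 5.

5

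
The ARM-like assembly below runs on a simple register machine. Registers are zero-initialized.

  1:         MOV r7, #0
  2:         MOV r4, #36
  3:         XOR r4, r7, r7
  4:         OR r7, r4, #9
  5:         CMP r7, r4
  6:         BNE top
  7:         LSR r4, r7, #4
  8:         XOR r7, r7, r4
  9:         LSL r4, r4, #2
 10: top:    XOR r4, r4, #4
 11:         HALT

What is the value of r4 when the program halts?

4

r7=0
r4=36
r4=0^0=0
r7=0|9=9
CMP r7, r4  (cmp 9,0)
BNE top: taken
r4=0^4=4
halt.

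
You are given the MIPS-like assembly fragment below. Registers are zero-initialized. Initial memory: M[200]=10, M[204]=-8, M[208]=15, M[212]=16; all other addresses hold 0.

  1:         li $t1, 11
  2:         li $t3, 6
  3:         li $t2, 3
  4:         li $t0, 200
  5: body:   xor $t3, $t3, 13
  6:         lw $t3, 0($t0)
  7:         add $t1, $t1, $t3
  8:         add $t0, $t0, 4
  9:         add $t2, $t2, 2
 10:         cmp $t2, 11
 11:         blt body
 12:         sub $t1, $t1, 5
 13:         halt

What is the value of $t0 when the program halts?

216

after li $t1, 11: $t1=11
after li $t3, 6: $t3=6
after li $t2, 3: $t2=3
after li $t0, 200: $t0=200
after xor $t3, $t3, 13: $t3=6^13=11
after lw $t3, 0($t0): $t3=M[200]=10
after add $t1, $t1, $t3: $t1=11+10=21
after add $t0, $t0, 4: $t0=200+4=204
after add $t2, $t2, 2: $t2=3+2=5
cmp $t2, 11  (cmp 5,11)
blt body: taken
after xor $t3, $t3, 13: $t3=10^13=7
after lw $t3, 0($t0): $t3=M[204]=-8
after add $t1, $t1, $t3: $t1=21+(-8)=13
after add $t0, $t0, 4: $t0=204+4=208
after add $t2, $t2, 2: $t2=5+2=7
cmp $t2, 11  (cmp 7,11)
blt body: taken
after xor $t3, $t3, 13: $t3=(-8)^13=-11
after lw $t3, 0($t0): $t3=M[208]=15
after add $t1, $t1, $t3: $t1=13+15=28
after add $t0, $t0, 4: $t0=208+4=212
after add $t2, $t2, 2: $t2=7+2=9
cmp $t2, 11  (cmp 9,11)
blt body: taken
after xor $t3, $t3, 13: $t3=15^13=2
after lw $t3, 0($t0): $t3=M[212]=16
after add $t1, $t1, $t3: $t1=28+16=44
after add $t0, $t0, 4: $t0=212+4=216
after add $t2, $t2, 2: $t2=9+2=11
cmp $t2, 11  (cmp 11,11)
blt body: not taken
after sub $t1, $t1, 5: $t1=44-5=39
halt.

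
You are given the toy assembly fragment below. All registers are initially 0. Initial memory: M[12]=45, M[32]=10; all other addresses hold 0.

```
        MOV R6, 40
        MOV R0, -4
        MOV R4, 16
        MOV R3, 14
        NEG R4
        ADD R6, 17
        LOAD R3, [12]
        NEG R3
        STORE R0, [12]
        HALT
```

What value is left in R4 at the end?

after MOV R6, 40: R6=40
after MOV R0, -4: R0=-4
after MOV R4, 16: R4=16
after MOV R3, 14: R3=14
after NEG R4: R4=-(16)=-16
after ADD R6, 17: R6=40+17=57
after LOAD R3, [12]: R3=M[12]=45
after NEG R3: R3=-(45)=-45
STORE R0, [12] → M[12]=-4
halt.

-16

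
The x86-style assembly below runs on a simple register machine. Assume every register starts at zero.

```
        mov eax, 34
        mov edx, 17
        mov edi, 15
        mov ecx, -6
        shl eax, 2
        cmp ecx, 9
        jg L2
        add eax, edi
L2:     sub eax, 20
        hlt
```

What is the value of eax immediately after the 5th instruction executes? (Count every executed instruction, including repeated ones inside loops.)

after mov eax, 34: eax=34
after mov edx, 17: edx=17
after mov edi, 15: edi=15
after mov ecx, -6: ecx=-6
after shl eax, 2: eax=34<<2=136
After step 5: eax = 136.

136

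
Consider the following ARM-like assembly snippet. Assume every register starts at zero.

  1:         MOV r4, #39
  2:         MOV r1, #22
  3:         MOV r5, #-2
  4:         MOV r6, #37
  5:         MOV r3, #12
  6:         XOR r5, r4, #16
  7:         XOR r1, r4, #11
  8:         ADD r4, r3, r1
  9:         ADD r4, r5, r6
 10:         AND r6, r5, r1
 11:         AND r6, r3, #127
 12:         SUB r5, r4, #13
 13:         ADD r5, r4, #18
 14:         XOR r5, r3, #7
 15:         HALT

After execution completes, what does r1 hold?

r4=39
r1=22
r5=-2
r6=37
r3=12
r5=39^16=55
r1=39^11=44
r4=12+44=56
r4=55+37=92
r6=55&44=36
r6=12&127=12
r5=92-13=79
r5=92+18=110
r5=12^7=11
halt.

44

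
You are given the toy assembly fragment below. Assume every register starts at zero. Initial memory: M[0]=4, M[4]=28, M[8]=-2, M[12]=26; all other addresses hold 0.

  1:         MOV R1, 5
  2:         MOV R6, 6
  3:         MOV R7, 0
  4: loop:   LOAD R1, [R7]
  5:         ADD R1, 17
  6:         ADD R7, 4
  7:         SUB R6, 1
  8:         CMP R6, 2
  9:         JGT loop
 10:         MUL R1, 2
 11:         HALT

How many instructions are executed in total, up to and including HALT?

29

after MOV R1, 5: R1=5
after MOV R6, 6: R6=6
after MOV R7, 0: R7=0
after LOAD R1, [R7]: R1=M[0]=4
after ADD R1, 17: R1=4+17=21
after ADD R7, 4: R7=0+4=4
after SUB R6, 1: R6=6-1=5
CMP R6, 2  (cmp 5,2)
JGT loop: taken
after LOAD R1, [R7]: R1=M[4]=28
after ADD R1, 17: R1=28+17=45
after ADD R7, 4: R7=4+4=8
after SUB R6, 1: R6=5-1=4
CMP R6, 2  (cmp 4,2)
JGT loop: taken
after LOAD R1, [R7]: R1=M[8]=-2
after ADD R1, 17: R1=(-2)+17=15
after ADD R7, 4: R7=8+4=12
after SUB R6, 1: R6=4-1=3
CMP R6, 2  (cmp 3,2)
JGT loop: taken
after LOAD R1, [R7]: R1=M[12]=26
after ADD R1, 17: R1=26+17=43
after ADD R7, 4: R7=12+4=16
after SUB R6, 1: R6=3-1=2
CMP R6, 2  (cmp 2,2)
JGT loop: not taken
after MUL R1, 2: R1=43*2=86
halt.
Total executed instructions: 29.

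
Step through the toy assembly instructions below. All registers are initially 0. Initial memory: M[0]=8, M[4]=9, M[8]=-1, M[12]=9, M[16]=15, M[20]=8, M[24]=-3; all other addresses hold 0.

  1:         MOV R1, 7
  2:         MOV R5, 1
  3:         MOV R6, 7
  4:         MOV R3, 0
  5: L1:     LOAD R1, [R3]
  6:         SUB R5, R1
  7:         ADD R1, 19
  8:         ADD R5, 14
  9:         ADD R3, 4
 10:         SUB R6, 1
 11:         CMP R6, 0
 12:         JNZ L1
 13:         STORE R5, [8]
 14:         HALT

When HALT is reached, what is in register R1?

MOV R1, 7 → R1=7
MOV R5, 1 → R5=1
MOV R6, 7 → R6=7
MOV R3, 0 → R3=0
LOAD R1, [R3] → R1=M[0]=8
SUB R5, R1 → R5=1-8=-7
ADD R1, 19 → R1=8+19=27
ADD R5, 14 → R5=(-7)+14=7
ADD R3, 4 → R3=0+4=4
SUB R6, 1 → R6=7-1=6
CMP R6, 0  (cmp 6,0)
JNZ L1: taken
LOAD R1, [R3] → R1=M[4]=9
SUB R5, R1 → R5=7-9=-2
ADD R1, 19 → R1=9+19=28
ADD R5, 14 → R5=(-2)+14=12
ADD R3, 4 → R3=4+4=8
SUB R6, 1 → R6=6-1=5
CMP R6, 0  (cmp 5,0)
JNZ L1: taken
LOAD R1, [R3] → R1=M[8]=-1
SUB R5, R1 → R5=12-(-1)=13
ADD R1, 19 → R1=(-1)+19=18
ADD R5, 14 → R5=13+14=27
ADD R3, 4 → R3=8+4=12
SUB R6, 1 → R6=5-1=4
CMP R6, 0  (cmp 4,0)
JNZ L1: taken
LOAD R1, [R3] → R1=M[12]=9
SUB R5, R1 → R5=27-9=18
ADD R1, 19 → R1=9+19=28
ADD R5, 14 → R5=18+14=32
ADD R3, 4 → R3=12+4=16
SUB R6, 1 → R6=4-1=3
CMP R6, 0  (cmp 3,0)
JNZ L1: taken
LOAD R1, [R3] → R1=M[16]=15
SUB R5, R1 → R5=32-15=17
ADD R1, 19 → R1=15+19=34
ADD R5, 14 → R5=17+14=31
ADD R3, 4 → R3=16+4=20
SUB R6, 1 → R6=3-1=2
CMP R6, 0  (cmp 2,0)
JNZ L1: taken
LOAD R1, [R3] → R1=M[20]=8
SUB R5, R1 → R5=31-8=23
ADD R1, 19 → R1=8+19=27
ADD R5, 14 → R5=23+14=37
ADD R3, 4 → R3=20+4=24
SUB R6, 1 → R6=2-1=1
CMP R6, 0  (cmp 1,0)
JNZ L1: taken
LOAD R1, [R3] → R1=M[24]=-3
SUB R5, R1 → R5=37-(-3)=40
ADD R1, 19 → R1=(-3)+19=16
ADD R5, 14 → R5=40+14=54
ADD R3, 4 → R3=24+4=28
SUB R6, 1 → R6=1-1=0
CMP R6, 0  (cmp 0,0)
JNZ L1: not taken
STORE R5, [8] → M[8]=54
halt.

16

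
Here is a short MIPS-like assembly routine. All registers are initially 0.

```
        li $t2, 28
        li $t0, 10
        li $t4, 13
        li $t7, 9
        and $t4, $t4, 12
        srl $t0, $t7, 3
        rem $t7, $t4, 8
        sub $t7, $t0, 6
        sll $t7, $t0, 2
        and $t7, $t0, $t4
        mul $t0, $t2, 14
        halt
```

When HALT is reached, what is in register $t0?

392

li $t2, 28 → $t2=28
li $t0, 10 → $t0=10
li $t4, 13 → $t4=13
li $t7, 9 → $t7=9
and $t4, $t4, 12 → $t4=13&12=12
srl $t0, $t7, 3 → $t0=9>>3=1
rem $t7, $t4, 8 → $t7=12%8=4
sub $t7, $t0, 6 → $t7=1-6=-5
sll $t7, $t0, 2 → $t7=1<<2=4
and $t7, $t0, $t4 → $t7=1&12=0
mul $t0, $t2, 14 → $t0=28*14=392
halt.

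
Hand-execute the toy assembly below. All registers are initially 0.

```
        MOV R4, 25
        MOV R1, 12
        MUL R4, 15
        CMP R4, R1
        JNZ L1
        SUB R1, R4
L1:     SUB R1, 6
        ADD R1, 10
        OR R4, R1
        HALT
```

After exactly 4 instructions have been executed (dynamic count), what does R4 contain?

375

R4=25
R1=12
R4=25*15=375
CMP R4, R1  (cmp 375,12)
After step 4: R4 = 375.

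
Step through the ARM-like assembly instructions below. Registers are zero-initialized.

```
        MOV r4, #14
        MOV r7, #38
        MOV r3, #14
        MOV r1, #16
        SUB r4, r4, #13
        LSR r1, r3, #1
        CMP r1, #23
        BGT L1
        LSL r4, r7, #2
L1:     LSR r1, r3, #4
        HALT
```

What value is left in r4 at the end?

r4=14
r7=38
r3=14
r1=16
r4=14-13=1
r1=14>>1=7
CMP r1, #23  (cmp 7,23)
BGT L1: not taken
r4=38<<2=152
r1=14>>4=0
halt.

152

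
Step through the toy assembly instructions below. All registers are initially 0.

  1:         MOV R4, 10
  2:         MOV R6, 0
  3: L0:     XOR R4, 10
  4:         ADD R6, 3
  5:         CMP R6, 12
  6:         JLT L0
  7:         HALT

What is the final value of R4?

10

R4=10
R6=0
R4=10^10=0
R6=0+3=3
CMP R6, 12  (cmp 3,12)
JLT L0: taken
R4=0^10=10
R6=3+3=6
CMP R6, 12  (cmp 6,12)
JLT L0: taken
R4=10^10=0
R6=6+3=9
CMP R6, 12  (cmp 9,12)
JLT L0: taken
R4=0^10=10
R6=9+3=12
CMP R6, 12  (cmp 12,12)
JLT L0: not taken
halt.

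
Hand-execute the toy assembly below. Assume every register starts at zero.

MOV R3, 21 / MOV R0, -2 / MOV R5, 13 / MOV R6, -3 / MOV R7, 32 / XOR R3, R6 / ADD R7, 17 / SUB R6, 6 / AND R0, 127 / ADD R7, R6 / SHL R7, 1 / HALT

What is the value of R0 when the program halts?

126

after MOV R3, 21: R3=21
after MOV R0, -2: R0=-2
after MOV R5, 13: R5=13
after MOV R6, -3: R6=-3
after MOV R7, 32: R7=32
after XOR R3, R6: R3=21^(-3)=-24
after ADD R7, 17: R7=32+17=49
after SUB R6, 6: R6=(-3)-6=-9
after AND R0, 127: R0=(-2)&127=126
after ADD R7, R6: R7=49+(-9)=40
after SHL R7, 1: R7=40<<1=80
halt.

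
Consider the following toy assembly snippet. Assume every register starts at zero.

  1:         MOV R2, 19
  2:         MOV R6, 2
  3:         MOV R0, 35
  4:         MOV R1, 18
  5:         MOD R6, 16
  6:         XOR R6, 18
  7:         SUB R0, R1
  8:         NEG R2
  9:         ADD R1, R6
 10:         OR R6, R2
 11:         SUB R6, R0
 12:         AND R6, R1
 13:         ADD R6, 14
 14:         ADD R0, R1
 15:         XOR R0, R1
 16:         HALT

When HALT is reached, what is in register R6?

R2=19
R6=2
R0=35
R1=18
R6=2%16=2
R6=2^18=16
R0=35-18=17
R2=-(19)=-19
R1=18+16=34
R6=16|(-19)=-3
R6=(-3)-17=-20
R6=(-20)&34=32
R6=32+14=46
R0=17+34=51
R0=51^34=17
halt.

46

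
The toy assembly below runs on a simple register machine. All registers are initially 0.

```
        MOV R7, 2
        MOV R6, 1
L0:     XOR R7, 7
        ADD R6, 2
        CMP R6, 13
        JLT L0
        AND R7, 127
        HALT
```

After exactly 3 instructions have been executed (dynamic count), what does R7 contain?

5

MOV R7, 2 → R7=2
MOV R6, 1 → R6=1
XOR R7, 7 → R7=2^7=5
After step 3: R7 = 5.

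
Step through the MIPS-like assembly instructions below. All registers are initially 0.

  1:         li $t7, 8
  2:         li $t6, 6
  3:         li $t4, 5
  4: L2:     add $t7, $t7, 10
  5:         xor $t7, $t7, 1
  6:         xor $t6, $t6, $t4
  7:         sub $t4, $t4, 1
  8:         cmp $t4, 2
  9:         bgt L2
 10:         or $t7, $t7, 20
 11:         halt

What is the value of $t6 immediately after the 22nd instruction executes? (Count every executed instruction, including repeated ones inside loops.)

4

after li $t7, 8: $t7=8
after li $t6, 6: $t6=6
after li $t4, 5: $t4=5
after add $t7, $t7, 10: $t7=8+10=18
after xor $t7, $t7, 1: $t7=18^1=19
after xor $t6, $t6, $t4: $t6=6^5=3
after sub $t4, $t4, 1: $t4=5-1=4
cmp $t4, 2  (cmp 4,2)
bgt L2: taken
after add $t7, $t7, 10: $t7=19+10=29
after xor $t7, $t7, 1: $t7=29^1=28
after xor $t6, $t6, $t4: $t6=3^4=7
after sub $t4, $t4, 1: $t4=4-1=3
cmp $t4, 2  (cmp 3,2)
bgt L2: taken
after add $t7, $t7, 10: $t7=28+10=38
after xor $t7, $t7, 1: $t7=38^1=39
after xor $t6, $t6, $t4: $t6=7^3=4
after sub $t4, $t4, 1: $t4=3-1=2
cmp $t4, 2  (cmp 2,2)
bgt L2: not taken
after or $t7, $t7, 20: $t7=39|20=55
After step 22: $t6 = 4.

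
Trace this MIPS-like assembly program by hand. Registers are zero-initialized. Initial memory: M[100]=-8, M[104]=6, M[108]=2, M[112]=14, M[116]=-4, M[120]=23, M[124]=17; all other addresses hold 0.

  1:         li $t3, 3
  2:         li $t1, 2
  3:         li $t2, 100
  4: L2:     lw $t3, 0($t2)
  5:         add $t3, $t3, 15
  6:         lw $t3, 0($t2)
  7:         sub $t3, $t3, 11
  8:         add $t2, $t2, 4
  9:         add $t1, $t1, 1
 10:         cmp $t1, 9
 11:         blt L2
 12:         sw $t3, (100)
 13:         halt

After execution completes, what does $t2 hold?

128

$t3=3
$t1=2
$t2=100
$t3=M[100]=-8
$t3=(-8)+15=7
$t3=M[100]=-8
$t3=(-8)-11=-19
$t2=100+4=104
$t1=2+1=3
cmp $t1, 9  (cmp 3,9)
blt L2: taken
$t3=M[104]=6
$t3=6+15=21
$t3=M[104]=6
$t3=6-11=-5
$t2=104+4=108
$t1=3+1=4
cmp $t1, 9  (cmp 4,9)
blt L2: taken
$t3=M[108]=2
$t3=2+15=17
$t3=M[108]=2
$t3=2-11=-9
$t2=108+4=112
$t1=4+1=5
cmp $t1, 9  (cmp 5,9)
blt L2: taken
$t3=M[112]=14
$t3=14+15=29
$t3=M[112]=14
$t3=14-11=3
$t2=112+4=116
$t1=5+1=6
cmp $t1, 9  (cmp 6,9)
blt L2: taken
$t3=M[116]=-4
$t3=(-4)+15=11
$t3=M[116]=-4
$t3=(-4)-11=-15
$t2=116+4=120
$t1=6+1=7
cmp $t1, 9  (cmp 7,9)
blt L2: taken
$t3=M[120]=23
$t3=23+15=38
$t3=M[120]=23
$t3=23-11=12
$t2=120+4=124
$t1=7+1=8
cmp $t1, 9  (cmp 8,9)
blt L2: taken
$t3=M[124]=17
$t3=17+15=32
$t3=M[124]=17
$t3=17-11=6
$t2=124+4=128
$t1=8+1=9
cmp $t1, 9  (cmp 9,9)
blt L2: not taken
sw $t3, (100) → M[100]=6
halt.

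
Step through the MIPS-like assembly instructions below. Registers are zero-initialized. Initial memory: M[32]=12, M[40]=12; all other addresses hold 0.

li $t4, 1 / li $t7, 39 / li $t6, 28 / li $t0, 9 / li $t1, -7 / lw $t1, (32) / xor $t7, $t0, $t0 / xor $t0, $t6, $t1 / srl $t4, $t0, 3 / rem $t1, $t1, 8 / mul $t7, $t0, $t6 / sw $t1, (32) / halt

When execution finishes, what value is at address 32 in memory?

4

$t4=1
$t7=39
$t6=28
$t0=9
$t1=-7
$t1=M[32]=12
$t7=9^9=0
$t0=28^12=16
$t4=16>>3=2
$t1=12%8=4
$t7=16*28=448
sw $t1, (32) → M[32]=4
halt.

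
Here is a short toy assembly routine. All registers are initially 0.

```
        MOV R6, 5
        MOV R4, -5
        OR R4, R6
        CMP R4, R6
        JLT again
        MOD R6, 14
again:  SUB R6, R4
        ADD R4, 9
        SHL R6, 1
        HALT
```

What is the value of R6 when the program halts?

12

R6=5
R4=-5
R4=(-5)|5=-1
CMP R4, R6  (cmp -1,5)
JLT again: taken
R6=5-(-1)=6
R4=(-1)+9=8
R6=6<<1=12
halt.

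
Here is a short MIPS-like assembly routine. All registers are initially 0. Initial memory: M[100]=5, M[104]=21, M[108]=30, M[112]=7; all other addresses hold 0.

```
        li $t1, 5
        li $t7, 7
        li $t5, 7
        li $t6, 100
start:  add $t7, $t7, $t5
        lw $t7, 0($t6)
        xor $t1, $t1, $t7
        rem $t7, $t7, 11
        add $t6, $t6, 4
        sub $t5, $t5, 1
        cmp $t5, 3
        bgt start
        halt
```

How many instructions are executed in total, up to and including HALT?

$t1=5
$t7=7
$t5=7
$t6=100
$t7=7+7=14
$t7=M[100]=5
$t1=5^5=0
$t7=5%11=5
$t6=100+4=104
$t5=7-1=6
cmp $t5, 3  (cmp 6,3)
bgt start: taken
$t7=5+6=11
$t7=M[104]=21
$t1=0^21=21
$t7=21%11=10
$t6=104+4=108
$t5=6-1=5
cmp $t5, 3  (cmp 5,3)
bgt start: taken
$t7=10+5=15
$t7=M[108]=30
$t1=21^30=11
$t7=30%11=8
$t6=108+4=112
$t5=5-1=4
cmp $t5, 3  (cmp 4,3)
bgt start: taken
$t7=8+4=12
$t7=M[112]=7
$t1=11^7=12
$t7=7%11=7
$t6=112+4=116
$t5=4-1=3
cmp $t5, 3  (cmp 3,3)
bgt start: not taken
halt.
Total executed instructions: 37.

37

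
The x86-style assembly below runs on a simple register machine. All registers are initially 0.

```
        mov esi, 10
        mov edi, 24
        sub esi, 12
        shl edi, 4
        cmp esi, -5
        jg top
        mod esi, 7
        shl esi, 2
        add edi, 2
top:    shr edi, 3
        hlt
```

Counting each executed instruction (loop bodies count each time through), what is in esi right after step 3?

after mov esi, 10: esi=10
after mov edi, 24: edi=24
after sub esi, 12: esi=10-12=-2
After step 3: esi = -2.

-2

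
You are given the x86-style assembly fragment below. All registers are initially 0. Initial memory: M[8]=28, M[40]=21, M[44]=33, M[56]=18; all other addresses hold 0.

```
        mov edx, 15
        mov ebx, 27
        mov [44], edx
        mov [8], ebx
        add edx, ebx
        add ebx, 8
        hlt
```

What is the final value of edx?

42

edx=15
ebx=27
mov [44], edx → M[44]=15
mov [8], ebx → M[8]=27
edx=15+27=42
ebx=27+8=35
halt.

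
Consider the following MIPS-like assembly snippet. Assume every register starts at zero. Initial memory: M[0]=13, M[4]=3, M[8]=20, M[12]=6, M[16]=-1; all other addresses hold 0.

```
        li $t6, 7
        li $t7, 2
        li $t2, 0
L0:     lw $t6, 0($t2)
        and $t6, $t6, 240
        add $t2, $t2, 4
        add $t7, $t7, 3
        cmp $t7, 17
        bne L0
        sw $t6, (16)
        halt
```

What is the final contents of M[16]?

li $t6, 7 → $t6=7
li $t7, 2 → $t7=2
li $t2, 0 → $t2=0
lw $t6, 0($t2) → $t6=M[0]=13
and $t6, $t6, 240 → $t6=13&240=0
add $t2, $t2, 4 → $t2=0+4=4
add $t7, $t7, 3 → $t7=2+3=5
cmp $t7, 17  (cmp 5,17)
bne L0: taken
lw $t6, 0($t2) → $t6=M[4]=3
and $t6, $t6, 240 → $t6=3&240=0
add $t2, $t2, 4 → $t2=4+4=8
add $t7, $t7, 3 → $t7=5+3=8
cmp $t7, 17  (cmp 8,17)
bne L0: taken
lw $t6, 0($t2) → $t6=M[8]=20
and $t6, $t6, 240 → $t6=20&240=16
add $t2, $t2, 4 → $t2=8+4=12
add $t7, $t7, 3 → $t7=8+3=11
cmp $t7, 17  (cmp 11,17)
bne L0: taken
lw $t6, 0($t2) → $t6=M[12]=6
and $t6, $t6, 240 → $t6=6&240=0
add $t2, $t2, 4 → $t2=12+4=16
add $t7, $t7, 3 → $t7=11+3=14
cmp $t7, 17  (cmp 14,17)
bne L0: taken
lw $t6, 0($t2) → $t6=M[16]=-1
and $t6, $t6, 240 → $t6=(-1)&240=240
add $t2, $t2, 4 → $t2=16+4=20
add $t7, $t7, 3 → $t7=14+3=17
cmp $t7, 17  (cmp 17,17)
bne L0: not taken
sw $t6, (16) → M[16]=240
halt.

240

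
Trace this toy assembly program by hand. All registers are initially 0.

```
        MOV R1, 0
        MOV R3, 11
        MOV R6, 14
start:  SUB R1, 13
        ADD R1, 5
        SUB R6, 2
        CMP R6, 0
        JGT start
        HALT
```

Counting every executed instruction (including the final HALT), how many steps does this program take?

MOV R1, 0 → R1=0
MOV R3, 11 → R3=11
MOV R6, 14 → R6=14
SUB R1, 13 → R1=0-13=-13
ADD R1, 5 → R1=(-13)+5=-8
SUB R6, 2 → R6=14-2=12
CMP R6, 0  (cmp 12,0)
JGT start: taken
SUB R1, 13 → R1=(-8)-13=-21
ADD R1, 5 → R1=(-21)+5=-16
SUB R6, 2 → R6=12-2=10
CMP R6, 0  (cmp 10,0)
JGT start: taken
SUB R1, 13 → R1=(-16)-13=-29
ADD R1, 5 → R1=(-29)+5=-24
SUB R6, 2 → R6=10-2=8
CMP R6, 0  (cmp 8,0)
JGT start: taken
SUB R1, 13 → R1=(-24)-13=-37
ADD R1, 5 → R1=(-37)+5=-32
SUB R6, 2 → R6=8-2=6
CMP R6, 0  (cmp 6,0)
JGT start: taken
SUB R1, 13 → R1=(-32)-13=-45
ADD R1, 5 → R1=(-45)+5=-40
SUB R6, 2 → R6=6-2=4
CMP R6, 0  (cmp 4,0)
JGT start: taken
SUB R1, 13 → R1=(-40)-13=-53
ADD R1, 5 → R1=(-53)+5=-48
SUB R6, 2 → R6=4-2=2
CMP R6, 0  (cmp 2,0)
JGT start: taken
SUB R1, 13 → R1=(-48)-13=-61
ADD R1, 5 → R1=(-61)+5=-56
SUB R6, 2 → R6=2-2=0
CMP R6, 0  (cmp 0,0)
JGT start: not taken
halt.
Total executed instructions: 39.

39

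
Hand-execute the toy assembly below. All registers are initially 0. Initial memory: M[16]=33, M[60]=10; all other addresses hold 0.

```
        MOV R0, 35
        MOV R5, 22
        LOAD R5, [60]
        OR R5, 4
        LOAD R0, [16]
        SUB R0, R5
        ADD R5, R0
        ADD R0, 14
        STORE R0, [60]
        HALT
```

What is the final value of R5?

33

after MOV R0, 35: R0=35
after MOV R5, 22: R5=22
after LOAD R5, [60]: R5=M[60]=10
after OR R5, 4: R5=10|4=14
after LOAD R0, [16]: R0=M[16]=33
after SUB R0, R5: R0=33-14=19
after ADD R5, R0: R5=14+19=33
after ADD R0, 14: R0=19+14=33
STORE R0, [60] → M[60]=33
halt.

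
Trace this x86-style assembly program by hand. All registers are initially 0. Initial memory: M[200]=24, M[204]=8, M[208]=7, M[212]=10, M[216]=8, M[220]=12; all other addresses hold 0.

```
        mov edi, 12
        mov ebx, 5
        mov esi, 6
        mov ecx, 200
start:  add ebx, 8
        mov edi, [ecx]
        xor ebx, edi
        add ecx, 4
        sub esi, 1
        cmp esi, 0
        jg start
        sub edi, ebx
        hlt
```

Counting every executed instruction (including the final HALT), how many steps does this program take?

edi=12
ebx=5
esi=6
ecx=200
ebx=5+8=13
edi=M[200]=24
ebx=13^24=21
ecx=200+4=204
esi=6-1=5
cmp esi, 0  (cmp 5,0)
jg start: taken
ebx=21+8=29
edi=M[204]=8
ebx=29^8=21
ecx=204+4=208
esi=5-1=4
cmp esi, 0  (cmp 4,0)
jg start: taken
ebx=21+8=29
edi=M[208]=7
ebx=29^7=26
ecx=208+4=212
esi=4-1=3
cmp esi, 0  (cmp 3,0)
jg start: taken
ebx=26+8=34
edi=M[212]=10
ebx=34^10=40
ecx=212+4=216
esi=3-1=2
cmp esi, 0  (cmp 2,0)
jg start: taken
ebx=40+8=48
edi=M[216]=8
ebx=48^8=56
ecx=216+4=220
esi=2-1=1
cmp esi, 0  (cmp 1,0)
jg start: taken
ebx=56+8=64
edi=M[220]=12
ebx=64^12=76
ecx=220+4=224
esi=1-1=0
cmp esi, 0  (cmp 0,0)
jg start: not taken
edi=12-76=-64
halt.
Total executed instructions: 48.

48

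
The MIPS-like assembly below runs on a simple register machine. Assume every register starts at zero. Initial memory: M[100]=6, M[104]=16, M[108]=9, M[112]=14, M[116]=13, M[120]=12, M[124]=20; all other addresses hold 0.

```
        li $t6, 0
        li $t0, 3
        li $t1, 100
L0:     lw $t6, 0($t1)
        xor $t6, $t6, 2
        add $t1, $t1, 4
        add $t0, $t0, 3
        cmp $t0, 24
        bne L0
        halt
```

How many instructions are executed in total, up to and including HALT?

46

$t6=0
$t0=3
$t1=100
$t6=M[100]=6
$t6=6^2=4
$t1=100+4=104
$t0=3+3=6
cmp $t0, 24  (cmp 6,24)
bne L0: taken
$t6=M[104]=16
$t6=16^2=18
$t1=104+4=108
$t0=6+3=9
cmp $t0, 24  (cmp 9,24)
bne L0: taken
$t6=M[108]=9
$t6=9^2=11
$t1=108+4=112
$t0=9+3=12
cmp $t0, 24  (cmp 12,24)
bne L0: taken
$t6=M[112]=14
$t6=14^2=12
$t1=112+4=116
$t0=12+3=15
cmp $t0, 24  (cmp 15,24)
bne L0: taken
$t6=M[116]=13
$t6=13^2=15
$t1=116+4=120
$t0=15+3=18
cmp $t0, 24  (cmp 18,24)
bne L0: taken
$t6=M[120]=12
$t6=12^2=14
$t1=120+4=124
$t0=18+3=21
cmp $t0, 24  (cmp 21,24)
bne L0: taken
$t6=M[124]=20
$t6=20^2=22
$t1=124+4=128
$t0=21+3=24
cmp $t0, 24  (cmp 24,24)
bne L0: not taken
halt.
Total executed instructions: 46.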